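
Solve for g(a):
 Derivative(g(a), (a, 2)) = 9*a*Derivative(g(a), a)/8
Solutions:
 g(a) = C1 + C2*erfi(3*a/4)


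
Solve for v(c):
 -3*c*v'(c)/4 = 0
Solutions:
 v(c) = C1


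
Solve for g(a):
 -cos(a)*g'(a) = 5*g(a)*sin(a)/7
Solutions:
 g(a) = C1*cos(a)^(5/7)


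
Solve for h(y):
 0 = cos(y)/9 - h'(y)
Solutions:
 h(y) = C1 + sin(y)/9


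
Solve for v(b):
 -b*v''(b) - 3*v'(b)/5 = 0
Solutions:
 v(b) = C1 + C2*b^(2/5)


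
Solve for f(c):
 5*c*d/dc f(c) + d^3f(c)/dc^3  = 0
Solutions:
 f(c) = C1 + Integral(C2*airyai(-5^(1/3)*c) + C3*airybi(-5^(1/3)*c), c)


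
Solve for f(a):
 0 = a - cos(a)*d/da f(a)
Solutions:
 f(a) = C1 + Integral(a/cos(a), a)


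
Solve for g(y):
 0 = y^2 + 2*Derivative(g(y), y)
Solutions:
 g(y) = C1 - y^3/6


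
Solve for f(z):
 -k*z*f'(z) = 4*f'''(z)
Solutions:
 f(z) = C1 + Integral(C2*airyai(2^(1/3)*z*(-k)^(1/3)/2) + C3*airybi(2^(1/3)*z*(-k)^(1/3)/2), z)


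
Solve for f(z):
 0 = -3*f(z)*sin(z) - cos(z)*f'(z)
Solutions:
 f(z) = C1*cos(z)^3


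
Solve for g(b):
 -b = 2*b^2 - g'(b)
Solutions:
 g(b) = C1 + 2*b^3/3 + b^2/2


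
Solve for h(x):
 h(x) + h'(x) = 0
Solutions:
 h(x) = C1*exp(-x)


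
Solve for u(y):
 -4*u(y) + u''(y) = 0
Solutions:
 u(y) = C1*exp(-2*y) + C2*exp(2*y)


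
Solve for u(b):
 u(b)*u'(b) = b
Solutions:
 u(b) = -sqrt(C1 + b^2)
 u(b) = sqrt(C1 + b^2)


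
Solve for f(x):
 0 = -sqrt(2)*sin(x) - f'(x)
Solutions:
 f(x) = C1 + sqrt(2)*cos(x)


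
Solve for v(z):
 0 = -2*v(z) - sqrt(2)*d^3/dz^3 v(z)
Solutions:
 v(z) = C3*exp(-2^(1/6)*z) + (C1*sin(2^(1/6)*sqrt(3)*z/2) + C2*cos(2^(1/6)*sqrt(3)*z/2))*exp(2^(1/6)*z/2)


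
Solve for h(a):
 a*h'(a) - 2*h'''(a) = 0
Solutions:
 h(a) = C1 + Integral(C2*airyai(2^(2/3)*a/2) + C3*airybi(2^(2/3)*a/2), a)


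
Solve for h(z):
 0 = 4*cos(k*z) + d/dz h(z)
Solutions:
 h(z) = C1 - 4*sin(k*z)/k


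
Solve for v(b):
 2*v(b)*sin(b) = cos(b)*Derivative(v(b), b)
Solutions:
 v(b) = C1/cos(b)^2


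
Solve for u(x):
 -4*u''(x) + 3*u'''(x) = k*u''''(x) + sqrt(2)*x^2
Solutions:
 u(x) = C1 + C2*x + C3*exp(x*(3 - sqrt(9 - 16*k))/(2*k)) + C4*exp(x*(sqrt(9 - 16*k) + 3)/(2*k)) - sqrt(2)*x^4/48 - sqrt(2)*x^3/16 + sqrt(2)*x^2*(4*k - 9)/64


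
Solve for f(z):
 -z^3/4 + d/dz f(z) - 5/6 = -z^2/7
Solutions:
 f(z) = C1 + z^4/16 - z^3/21 + 5*z/6


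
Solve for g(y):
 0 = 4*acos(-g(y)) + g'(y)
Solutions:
 Integral(1/acos(-_y), (_y, g(y))) = C1 - 4*y


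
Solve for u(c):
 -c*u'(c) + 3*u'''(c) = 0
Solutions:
 u(c) = C1 + Integral(C2*airyai(3^(2/3)*c/3) + C3*airybi(3^(2/3)*c/3), c)


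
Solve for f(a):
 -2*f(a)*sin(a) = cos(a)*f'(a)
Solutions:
 f(a) = C1*cos(a)^2


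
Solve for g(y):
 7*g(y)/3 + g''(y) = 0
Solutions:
 g(y) = C1*sin(sqrt(21)*y/3) + C2*cos(sqrt(21)*y/3)


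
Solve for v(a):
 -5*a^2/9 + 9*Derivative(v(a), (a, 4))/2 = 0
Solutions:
 v(a) = C1 + C2*a + C3*a^2 + C4*a^3 + a^6/2916


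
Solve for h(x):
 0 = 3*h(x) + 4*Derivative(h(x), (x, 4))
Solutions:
 h(x) = (C1*sin(3^(1/4)*x/2) + C2*cos(3^(1/4)*x/2))*exp(-3^(1/4)*x/2) + (C3*sin(3^(1/4)*x/2) + C4*cos(3^(1/4)*x/2))*exp(3^(1/4)*x/2)


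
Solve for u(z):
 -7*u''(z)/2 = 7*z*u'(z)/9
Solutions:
 u(z) = C1 + C2*erf(z/3)


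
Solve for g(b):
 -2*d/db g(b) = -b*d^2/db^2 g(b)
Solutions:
 g(b) = C1 + C2*b^3


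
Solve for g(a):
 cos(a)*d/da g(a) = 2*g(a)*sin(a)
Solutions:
 g(a) = C1/cos(a)^2


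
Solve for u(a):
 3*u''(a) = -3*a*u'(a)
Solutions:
 u(a) = C1 + C2*erf(sqrt(2)*a/2)


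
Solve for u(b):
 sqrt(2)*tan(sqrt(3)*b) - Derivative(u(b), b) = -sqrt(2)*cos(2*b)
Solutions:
 u(b) = C1 - sqrt(6)*log(cos(sqrt(3)*b))/3 + sqrt(2)*sin(2*b)/2


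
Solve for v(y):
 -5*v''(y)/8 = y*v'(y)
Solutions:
 v(y) = C1 + C2*erf(2*sqrt(5)*y/5)


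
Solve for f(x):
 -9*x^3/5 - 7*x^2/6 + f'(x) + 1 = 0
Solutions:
 f(x) = C1 + 9*x^4/20 + 7*x^3/18 - x


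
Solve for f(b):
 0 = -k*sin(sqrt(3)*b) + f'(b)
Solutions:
 f(b) = C1 - sqrt(3)*k*cos(sqrt(3)*b)/3


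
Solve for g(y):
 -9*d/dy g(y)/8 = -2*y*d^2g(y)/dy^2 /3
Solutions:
 g(y) = C1 + C2*y^(43/16)


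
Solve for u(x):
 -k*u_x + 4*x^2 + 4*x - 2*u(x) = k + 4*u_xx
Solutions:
 u(x) = C1*exp(x*(-k + sqrt(k^2 - 32))/8) + C2*exp(-x*(k + sqrt(k^2 - 32))/8) + k^2 - 2*k*x - 3*k/2 + 2*x^2 + 2*x - 8


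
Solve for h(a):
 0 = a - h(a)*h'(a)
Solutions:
 h(a) = -sqrt(C1 + a^2)
 h(a) = sqrt(C1 + a^2)


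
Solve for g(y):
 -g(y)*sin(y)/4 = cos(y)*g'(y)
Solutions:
 g(y) = C1*cos(y)^(1/4)


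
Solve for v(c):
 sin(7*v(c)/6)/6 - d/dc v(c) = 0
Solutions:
 -c/6 + 3*log(cos(7*v(c)/6) - 1)/7 - 3*log(cos(7*v(c)/6) + 1)/7 = C1


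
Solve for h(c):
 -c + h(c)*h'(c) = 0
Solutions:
 h(c) = -sqrt(C1 + c^2)
 h(c) = sqrt(C1 + c^2)


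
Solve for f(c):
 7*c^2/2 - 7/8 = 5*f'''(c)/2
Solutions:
 f(c) = C1 + C2*c + C3*c^2 + 7*c^5/300 - 7*c^3/120


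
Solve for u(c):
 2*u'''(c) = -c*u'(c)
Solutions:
 u(c) = C1 + Integral(C2*airyai(-2^(2/3)*c/2) + C3*airybi(-2^(2/3)*c/2), c)


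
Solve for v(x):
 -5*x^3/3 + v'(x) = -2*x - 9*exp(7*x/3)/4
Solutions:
 v(x) = C1 + 5*x^4/12 - x^2 - 27*exp(7*x/3)/28


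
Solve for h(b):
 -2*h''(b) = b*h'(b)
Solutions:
 h(b) = C1 + C2*erf(b/2)


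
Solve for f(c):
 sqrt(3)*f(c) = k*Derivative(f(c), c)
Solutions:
 f(c) = C1*exp(sqrt(3)*c/k)


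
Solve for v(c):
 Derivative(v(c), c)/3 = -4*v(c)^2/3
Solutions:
 v(c) = 1/(C1 + 4*c)


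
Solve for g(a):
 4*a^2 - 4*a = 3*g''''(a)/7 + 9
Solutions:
 g(a) = C1 + C2*a + C3*a^2 + C4*a^3 + 7*a^6/270 - 7*a^5/90 - 7*a^4/8


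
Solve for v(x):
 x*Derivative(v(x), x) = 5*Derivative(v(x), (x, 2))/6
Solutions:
 v(x) = C1 + C2*erfi(sqrt(15)*x/5)


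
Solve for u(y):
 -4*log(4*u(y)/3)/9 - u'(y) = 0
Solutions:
 9*Integral(1/(log(_y) - log(3) + 2*log(2)), (_y, u(y)))/4 = C1 - y


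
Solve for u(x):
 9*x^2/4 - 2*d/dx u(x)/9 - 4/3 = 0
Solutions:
 u(x) = C1 + 27*x^3/8 - 6*x


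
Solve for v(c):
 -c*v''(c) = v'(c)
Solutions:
 v(c) = C1 + C2*log(c)


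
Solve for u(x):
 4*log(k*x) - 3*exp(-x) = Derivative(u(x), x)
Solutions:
 u(x) = C1 + 4*x*log(k*x) - 4*x + 3*exp(-x)


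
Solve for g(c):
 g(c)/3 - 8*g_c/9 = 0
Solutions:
 g(c) = C1*exp(3*c/8)


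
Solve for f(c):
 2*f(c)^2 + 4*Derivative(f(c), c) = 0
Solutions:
 f(c) = 2/(C1 + c)


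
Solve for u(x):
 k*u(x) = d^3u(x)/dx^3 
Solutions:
 u(x) = C1*exp(k^(1/3)*x) + C2*exp(k^(1/3)*x*(-1 + sqrt(3)*I)/2) + C3*exp(-k^(1/3)*x*(1 + sqrt(3)*I)/2)


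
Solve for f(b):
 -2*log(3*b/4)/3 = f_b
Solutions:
 f(b) = C1 - 2*b*log(b)/3 - 2*b*log(3)/3 + 2*b/3 + 4*b*log(2)/3


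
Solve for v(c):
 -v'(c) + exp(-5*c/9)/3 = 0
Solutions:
 v(c) = C1 - 3*exp(-5*c/9)/5


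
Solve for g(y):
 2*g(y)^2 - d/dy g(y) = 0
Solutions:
 g(y) = -1/(C1 + 2*y)


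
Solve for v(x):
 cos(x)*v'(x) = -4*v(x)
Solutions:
 v(x) = C1*(sin(x)^2 - 2*sin(x) + 1)/(sin(x)^2 + 2*sin(x) + 1)


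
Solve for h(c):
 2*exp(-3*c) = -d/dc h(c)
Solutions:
 h(c) = C1 + 2*exp(-3*c)/3


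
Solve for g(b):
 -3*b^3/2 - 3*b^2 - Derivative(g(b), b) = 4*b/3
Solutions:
 g(b) = C1 - 3*b^4/8 - b^3 - 2*b^2/3


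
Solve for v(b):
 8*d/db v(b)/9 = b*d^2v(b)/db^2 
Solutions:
 v(b) = C1 + C2*b^(17/9)


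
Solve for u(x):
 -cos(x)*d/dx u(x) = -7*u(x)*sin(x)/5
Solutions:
 u(x) = C1/cos(x)^(7/5)


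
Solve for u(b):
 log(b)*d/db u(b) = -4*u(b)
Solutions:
 u(b) = C1*exp(-4*li(b))


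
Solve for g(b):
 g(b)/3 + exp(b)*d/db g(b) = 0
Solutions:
 g(b) = C1*exp(exp(-b)/3)


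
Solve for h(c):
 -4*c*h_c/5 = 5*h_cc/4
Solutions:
 h(c) = C1 + C2*erf(2*sqrt(2)*c/5)


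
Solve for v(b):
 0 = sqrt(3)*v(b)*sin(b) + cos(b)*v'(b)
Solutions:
 v(b) = C1*cos(b)^(sqrt(3))


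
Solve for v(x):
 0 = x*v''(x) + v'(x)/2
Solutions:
 v(x) = C1 + C2*sqrt(x)


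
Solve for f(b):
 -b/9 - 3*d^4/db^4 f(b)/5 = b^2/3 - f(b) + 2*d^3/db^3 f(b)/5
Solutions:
 f(b) = C1*exp(b*(-10 - 10^(1/3) + 2*10^(2/3))/18)*sin(10^(1/3)*sqrt(3)*b*(1 + 2*10^(1/3))/18) + C2*exp(b*(-10 - 10^(1/3) + 2*10^(2/3))/18)*cos(10^(1/3)*sqrt(3)*b*(1 + 2*10^(1/3))/18) + C3*exp(b) + C4*exp(b*(-2*10^(2/3) - 5 + 10^(1/3))/9) + b^2/3 + b/9


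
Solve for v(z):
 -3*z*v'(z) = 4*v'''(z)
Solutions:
 v(z) = C1 + Integral(C2*airyai(-6^(1/3)*z/2) + C3*airybi(-6^(1/3)*z/2), z)


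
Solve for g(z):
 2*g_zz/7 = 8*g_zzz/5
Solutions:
 g(z) = C1 + C2*z + C3*exp(5*z/28)


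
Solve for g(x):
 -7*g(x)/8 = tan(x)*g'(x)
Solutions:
 g(x) = C1/sin(x)^(7/8)


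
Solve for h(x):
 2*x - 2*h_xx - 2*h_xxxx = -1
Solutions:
 h(x) = C1 + C2*x + C3*sin(x) + C4*cos(x) + x^3/6 + x^2/4


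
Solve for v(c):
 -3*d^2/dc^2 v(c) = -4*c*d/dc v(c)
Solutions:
 v(c) = C1 + C2*erfi(sqrt(6)*c/3)


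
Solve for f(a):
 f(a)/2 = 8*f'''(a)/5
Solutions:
 f(a) = C3*exp(2^(2/3)*5^(1/3)*a/4) + (C1*sin(2^(2/3)*sqrt(3)*5^(1/3)*a/8) + C2*cos(2^(2/3)*sqrt(3)*5^(1/3)*a/8))*exp(-2^(2/3)*5^(1/3)*a/8)


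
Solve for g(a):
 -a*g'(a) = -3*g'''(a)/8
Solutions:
 g(a) = C1 + Integral(C2*airyai(2*3^(2/3)*a/3) + C3*airybi(2*3^(2/3)*a/3), a)


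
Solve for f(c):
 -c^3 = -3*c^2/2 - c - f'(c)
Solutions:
 f(c) = C1 + c^4/4 - c^3/2 - c^2/2


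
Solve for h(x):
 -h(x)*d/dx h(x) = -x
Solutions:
 h(x) = -sqrt(C1 + x^2)
 h(x) = sqrt(C1 + x^2)


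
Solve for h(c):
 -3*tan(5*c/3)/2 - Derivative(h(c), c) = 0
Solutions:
 h(c) = C1 + 9*log(cos(5*c/3))/10


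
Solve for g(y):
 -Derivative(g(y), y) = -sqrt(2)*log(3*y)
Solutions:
 g(y) = C1 + sqrt(2)*y*log(y) - sqrt(2)*y + sqrt(2)*y*log(3)


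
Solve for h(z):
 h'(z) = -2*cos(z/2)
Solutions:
 h(z) = C1 - 4*sin(z/2)


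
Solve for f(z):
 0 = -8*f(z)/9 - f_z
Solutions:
 f(z) = C1*exp(-8*z/9)


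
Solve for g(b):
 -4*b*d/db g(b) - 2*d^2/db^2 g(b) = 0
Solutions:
 g(b) = C1 + C2*erf(b)


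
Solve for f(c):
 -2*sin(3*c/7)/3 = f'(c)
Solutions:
 f(c) = C1 + 14*cos(3*c/7)/9


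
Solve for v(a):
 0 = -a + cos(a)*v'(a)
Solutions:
 v(a) = C1 + Integral(a/cos(a), a)


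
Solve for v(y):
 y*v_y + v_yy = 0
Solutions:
 v(y) = C1 + C2*erf(sqrt(2)*y/2)


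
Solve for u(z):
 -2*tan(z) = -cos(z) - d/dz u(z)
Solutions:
 u(z) = C1 - 2*log(cos(z)) - sin(z)


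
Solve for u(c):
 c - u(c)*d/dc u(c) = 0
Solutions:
 u(c) = -sqrt(C1 + c^2)
 u(c) = sqrt(C1 + c^2)


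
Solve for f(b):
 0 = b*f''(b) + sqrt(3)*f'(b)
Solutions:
 f(b) = C1 + C2*b^(1 - sqrt(3))


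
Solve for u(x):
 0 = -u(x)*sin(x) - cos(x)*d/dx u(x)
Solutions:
 u(x) = C1*cos(x)


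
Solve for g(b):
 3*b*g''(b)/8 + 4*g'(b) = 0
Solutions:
 g(b) = C1 + C2/b^(29/3)


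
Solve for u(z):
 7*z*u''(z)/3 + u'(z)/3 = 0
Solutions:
 u(z) = C1 + C2*z^(6/7)


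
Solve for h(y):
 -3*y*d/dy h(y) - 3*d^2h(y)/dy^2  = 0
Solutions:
 h(y) = C1 + C2*erf(sqrt(2)*y/2)


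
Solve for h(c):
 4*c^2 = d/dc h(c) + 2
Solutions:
 h(c) = C1 + 4*c^3/3 - 2*c


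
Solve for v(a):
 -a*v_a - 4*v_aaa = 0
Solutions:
 v(a) = C1 + Integral(C2*airyai(-2^(1/3)*a/2) + C3*airybi(-2^(1/3)*a/2), a)


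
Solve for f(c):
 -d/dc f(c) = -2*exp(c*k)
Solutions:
 f(c) = C1 + 2*exp(c*k)/k


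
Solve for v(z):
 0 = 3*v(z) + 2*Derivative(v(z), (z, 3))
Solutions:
 v(z) = C3*exp(-2^(2/3)*3^(1/3)*z/2) + (C1*sin(2^(2/3)*3^(5/6)*z/4) + C2*cos(2^(2/3)*3^(5/6)*z/4))*exp(2^(2/3)*3^(1/3)*z/4)


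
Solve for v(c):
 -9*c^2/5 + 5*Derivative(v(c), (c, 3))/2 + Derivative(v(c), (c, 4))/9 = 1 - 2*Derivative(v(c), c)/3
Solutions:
 v(c) = C1 + C2*exp(c*(-30 + 75*3^(2/3)/(4*sqrt(1129) + 1133)^(1/3) + 3^(1/3)*(4*sqrt(1129) + 1133)^(1/3))/4)*sin(3^(1/6)*c*(-3^(2/3)*(4*sqrt(1129) + 1133)^(1/3) + 225/(4*sqrt(1129) + 1133)^(1/3))/4) + C3*exp(c*(-30 + 75*3^(2/3)/(4*sqrt(1129) + 1133)^(1/3) + 3^(1/3)*(4*sqrt(1129) + 1133)^(1/3))/4)*cos(3^(1/6)*c*(-3^(2/3)*(4*sqrt(1129) + 1133)^(1/3) + 225/(4*sqrt(1129) + 1133)^(1/3))/4) + C4*exp(-c*(75*3^(2/3)/(4*sqrt(1129) + 1133)^(1/3) + 15 + 3^(1/3)*(4*sqrt(1129) + 1133)^(1/3))/2) + 9*c^3/10 - 75*c/4


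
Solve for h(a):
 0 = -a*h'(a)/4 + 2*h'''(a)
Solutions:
 h(a) = C1 + Integral(C2*airyai(a/2) + C3*airybi(a/2), a)


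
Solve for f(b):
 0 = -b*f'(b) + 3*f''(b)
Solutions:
 f(b) = C1 + C2*erfi(sqrt(6)*b/6)


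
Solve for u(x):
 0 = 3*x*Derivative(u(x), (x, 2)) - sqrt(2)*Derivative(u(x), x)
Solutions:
 u(x) = C1 + C2*x^(sqrt(2)/3 + 1)


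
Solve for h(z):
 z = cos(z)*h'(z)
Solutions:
 h(z) = C1 + Integral(z/cos(z), z)


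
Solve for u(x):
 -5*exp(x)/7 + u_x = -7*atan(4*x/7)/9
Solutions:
 u(x) = C1 - 7*x*atan(4*x/7)/9 + 5*exp(x)/7 + 49*log(16*x^2 + 49)/72


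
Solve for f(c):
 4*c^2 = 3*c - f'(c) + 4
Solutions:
 f(c) = C1 - 4*c^3/3 + 3*c^2/2 + 4*c


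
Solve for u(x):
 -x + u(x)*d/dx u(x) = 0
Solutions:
 u(x) = -sqrt(C1 + x^2)
 u(x) = sqrt(C1 + x^2)


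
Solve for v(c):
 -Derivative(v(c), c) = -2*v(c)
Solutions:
 v(c) = C1*exp(2*c)


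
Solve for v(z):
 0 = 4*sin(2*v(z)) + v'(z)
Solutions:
 v(z) = pi - acos((-C1 - exp(16*z))/(C1 - exp(16*z)))/2
 v(z) = acos((-C1 - exp(16*z))/(C1 - exp(16*z)))/2


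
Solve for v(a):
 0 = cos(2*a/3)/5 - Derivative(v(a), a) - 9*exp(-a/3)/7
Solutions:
 v(a) = C1 + 3*sin(2*a/3)/10 + 27*exp(-a/3)/7


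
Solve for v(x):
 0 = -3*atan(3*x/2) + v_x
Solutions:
 v(x) = C1 + 3*x*atan(3*x/2) - log(9*x^2 + 4)


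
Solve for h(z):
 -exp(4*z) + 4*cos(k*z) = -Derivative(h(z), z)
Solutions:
 h(z) = C1 + exp(4*z)/4 - 4*sin(k*z)/k


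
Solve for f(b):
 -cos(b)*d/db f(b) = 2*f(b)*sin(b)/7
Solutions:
 f(b) = C1*cos(b)^(2/7)


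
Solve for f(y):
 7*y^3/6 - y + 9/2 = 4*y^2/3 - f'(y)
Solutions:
 f(y) = C1 - 7*y^4/24 + 4*y^3/9 + y^2/2 - 9*y/2


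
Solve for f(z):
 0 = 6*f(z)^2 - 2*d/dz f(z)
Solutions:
 f(z) = -1/(C1 + 3*z)


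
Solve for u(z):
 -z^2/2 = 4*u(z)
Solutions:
 u(z) = -z^2/8


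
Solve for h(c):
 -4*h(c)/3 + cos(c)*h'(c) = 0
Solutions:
 h(c) = C1*(sin(c) + 1)^(2/3)/(sin(c) - 1)^(2/3)


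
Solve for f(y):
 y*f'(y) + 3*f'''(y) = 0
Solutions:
 f(y) = C1 + Integral(C2*airyai(-3^(2/3)*y/3) + C3*airybi(-3^(2/3)*y/3), y)


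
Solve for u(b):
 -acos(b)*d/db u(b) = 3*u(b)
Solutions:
 u(b) = C1*exp(-3*Integral(1/acos(b), b))


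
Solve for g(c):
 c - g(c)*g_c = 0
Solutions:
 g(c) = -sqrt(C1 + c^2)
 g(c) = sqrt(C1 + c^2)


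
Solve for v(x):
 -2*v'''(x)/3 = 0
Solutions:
 v(x) = C1 + C2*x + C3*x^2


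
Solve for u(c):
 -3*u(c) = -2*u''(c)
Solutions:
 u(c) = C1*exp(-sqrt(6)*c/2) + C2*exp(sqrt(6)*c/2)


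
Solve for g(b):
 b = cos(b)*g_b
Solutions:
 g(b) = C1 + Integral(b/cos(b), b)


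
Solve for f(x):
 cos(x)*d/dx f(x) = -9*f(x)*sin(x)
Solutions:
 f(x) = C1*cos(x)^9


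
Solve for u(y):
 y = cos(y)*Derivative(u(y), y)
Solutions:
 u(y) = C1 + Integral(y/cos(y), y)


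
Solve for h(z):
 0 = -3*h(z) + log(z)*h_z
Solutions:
 h(z) = C1*exp(3*li(z))


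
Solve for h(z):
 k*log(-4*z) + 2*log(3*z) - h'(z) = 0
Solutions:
 h(z) = C1 + z*(k + 2)*log(z) + z*(-k + 2*k*log(2) + I*pi*k - 2 + 2*log(3))


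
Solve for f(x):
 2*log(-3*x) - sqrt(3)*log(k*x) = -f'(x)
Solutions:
 f(x) = C1 + x*(sqrt(3)*log(-k) - 2*log(3) - sqrt(3) + 2) - x*(2 - sqrt(3))*log(-x)


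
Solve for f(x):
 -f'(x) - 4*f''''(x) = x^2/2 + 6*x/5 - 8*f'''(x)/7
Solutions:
 f(x) = C1 + C2*exp(x*(16/(21*sqrt(191793) + 9197)^(1/3) + 8 + (21*sqrt(191793) + 9197)^(1/3))/84)*sin(sqrt(3)*x*(-(21*sqrt(191793) + 9197)^(1/3) + 16/(21*sqrt(191793) + 9197)^(1/3))/84) + C3*exp(x*(16/(21*sqrt(191793) + 9197)^(1/3) + 8 + (21*sqrt(191793) + 9197)^(1/3))/84)*cos(sqrt(3)*x*(-(21*sqrt(191793) + 9197)^(1/3) + 16/(21*sqrt(191793) + 9197)^(1/3))/84) + C4*exp(x*(-(21*sqrt(191793) + 9197)^(1/3) - 16/(21*sqrt(191793) + 9197)^(1/3) + 4)/42) - x^3/6 - 3*x^2/5 - 8*x/7


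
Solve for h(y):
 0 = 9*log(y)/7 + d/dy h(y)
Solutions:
 h(y) = C1 - 9*y*log(y)/7 + 9*y/7


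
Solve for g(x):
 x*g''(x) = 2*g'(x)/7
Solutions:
 g(x) = C1 + C2*x^(9/7)


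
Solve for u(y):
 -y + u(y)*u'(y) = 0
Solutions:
 u(y) = -sqrt(C1 + y^2)
 u(y) = sqrt(C1 + y^2)


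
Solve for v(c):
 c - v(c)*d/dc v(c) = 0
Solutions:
 v(c) = -sqrt(C1 + c^2)
 v(c) = sqrt(C1 + c^2)


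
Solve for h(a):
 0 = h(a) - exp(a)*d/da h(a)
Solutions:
 h(a) = C1*exp(-exp(-a))


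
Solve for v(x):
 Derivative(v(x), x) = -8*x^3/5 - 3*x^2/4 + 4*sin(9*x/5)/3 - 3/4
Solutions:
 v(x) = C1 - 2*x^4/5 - x^3/4 - 3*x/4 - 20*cos(9*x/5)/27


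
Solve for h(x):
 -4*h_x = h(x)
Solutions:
 h(x) = C1*exp(-x/4)


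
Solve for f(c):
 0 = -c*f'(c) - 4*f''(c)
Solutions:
 f(c) = C1 + C2*erf(sqrt(2)*c/4)


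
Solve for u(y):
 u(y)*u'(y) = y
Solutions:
 u(y) = -sqrt(C1 + y^2)
 u(y) = sqrt(C1 + y^2)


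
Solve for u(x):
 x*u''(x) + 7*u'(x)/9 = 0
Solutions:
 u(x) = C1 + C2*x^(2/9)


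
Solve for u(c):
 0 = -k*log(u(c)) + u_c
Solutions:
 li(u(c)) = C1 + c*k


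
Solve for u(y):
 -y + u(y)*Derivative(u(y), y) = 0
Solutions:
 u(y) = -sqrt(C1 + y^2)
 u(y) = sqrt(C1 + y^2)


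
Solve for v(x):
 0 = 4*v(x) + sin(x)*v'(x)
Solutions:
 v(x) = C1*(cos(x)^2 + 2*cos(x) + 1)/(cos(x)^2 - 2*cos(x) + 1)


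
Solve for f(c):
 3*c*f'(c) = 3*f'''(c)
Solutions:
 f(c) = C1 + Integral(C2*airyai(c) + C3*airybi(c), c)


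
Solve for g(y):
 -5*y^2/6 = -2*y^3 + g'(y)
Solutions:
 g(y) = C1 + y^4/2 - 5*y^3/18


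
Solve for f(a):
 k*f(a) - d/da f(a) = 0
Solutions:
 f(a) = C1*exp(a*k)


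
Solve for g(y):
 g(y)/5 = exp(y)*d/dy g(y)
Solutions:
 g(y) = C1*exp(-exp(-y)/5)


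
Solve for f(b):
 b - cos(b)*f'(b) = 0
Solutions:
 f(b) = C1 + Integral(b/cos(b), b)


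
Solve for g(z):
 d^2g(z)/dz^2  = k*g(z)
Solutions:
 g(z) = C1*exp(-sqrt(k)*z) + C2*exp(sqrt(k)*z)


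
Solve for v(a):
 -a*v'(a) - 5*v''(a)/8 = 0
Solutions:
 v(a) = C1 + C2*erf(2*sqrt(5)*a/5)


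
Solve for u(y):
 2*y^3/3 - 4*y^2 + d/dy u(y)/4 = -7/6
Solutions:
 u(y) = C1 - 2*y^4/3 + 16*y^3/3 - 14*y/3


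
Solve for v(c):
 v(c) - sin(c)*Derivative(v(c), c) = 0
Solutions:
 v(c) = C1*sqrt(cos(c) - 1)/sqrt(cos(c) + 1)


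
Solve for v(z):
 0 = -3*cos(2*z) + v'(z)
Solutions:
 v(z) = C1 + 3*sin(2*z)/2


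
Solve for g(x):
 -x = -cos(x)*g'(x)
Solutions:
 g(x) = C1 + Integral(x/cos(x), x)


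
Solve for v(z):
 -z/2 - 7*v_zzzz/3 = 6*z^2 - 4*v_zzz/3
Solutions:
 v(z) = C1 + C2*z + C3*z^2 + C4*exp(4*z/7) + 3*z^5/40 + 43*z^4/64 + 301*z^3/64


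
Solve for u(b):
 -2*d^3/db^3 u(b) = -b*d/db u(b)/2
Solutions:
 u(b) = C1 + Integral(C2*airyai(2^(1/3)*b/2) + C3*airybi(2^(1/3)*b/2), b)


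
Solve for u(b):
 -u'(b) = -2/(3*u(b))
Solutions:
 u(b) = -sqrt(C1 + 12*b)/3
 u(b) = sqrt(C1 + 12*b)/3


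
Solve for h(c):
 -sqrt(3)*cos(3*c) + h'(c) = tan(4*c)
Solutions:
 h(c) = C1 - log(cos(4*c))/4 + sqrt(3)*sin(3*c)/3


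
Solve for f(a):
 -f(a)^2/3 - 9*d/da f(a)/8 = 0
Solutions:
 f(a) = 27/(C1 + 8*a)


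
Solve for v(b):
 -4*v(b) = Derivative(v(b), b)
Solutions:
 v(b) = C1*exp(-4*b)


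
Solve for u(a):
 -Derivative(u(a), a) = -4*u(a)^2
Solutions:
 u(a) = -1/(C1 + 4*a)


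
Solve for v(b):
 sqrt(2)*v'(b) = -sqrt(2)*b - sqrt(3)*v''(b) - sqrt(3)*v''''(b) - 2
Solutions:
 v(b) = C1 + C2*exp(2^(1/6)*sqrt(3)*b*(-2/(3 + sqrt(11))^(1/3) + 2^(2/3)*(3 + sqrt(11))^(1/3))/12)*sin(2^(1/6)*b*(2/(3 + sqrt(11))^(1/3) + 2^(2/3)*(3 + sqrt(11))^(1/3))/4) + C3*exp(2^(1/6)*sqrt(3)*b*(-2/(3 + sqrt(11))^(1/3) + 2^(2/3)*(3 + sqrt(11))^(1/3))/12)*cos(2^(1/6)*b*(2/(3 + sqrt(11))^(1/3) + 2^(2/3)*(3 + sqrt(11))^(1/3))/4) + C4*exp(-2^(1/6)*sqrt(3)*b*(-2/(3 + sqrt(11))^(1/3) + 2^(2/3)*(3 + sqrt(11))^(1/3))/6) - b^2/2 - sqrt(2)*b + sqrt(6)*b/2


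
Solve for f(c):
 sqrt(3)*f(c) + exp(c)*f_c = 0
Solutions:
 f(c) = C1*exp(sqrt(3)*exp(-c))


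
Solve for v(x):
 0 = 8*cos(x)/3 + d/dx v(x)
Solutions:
 v(x) = C1 - 8*sin(x)/3


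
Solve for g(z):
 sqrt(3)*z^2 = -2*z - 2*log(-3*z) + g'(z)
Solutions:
 g(z) = C1 + sqrt(3)*z^3/3 + z^2 + 2*z*log(-z) + 2*z*(-1 + log(3))


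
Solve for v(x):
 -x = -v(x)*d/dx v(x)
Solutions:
 v(x) = -sqrt(C1 + x^2)
 v(x) = sqrt(C1 + x^2)


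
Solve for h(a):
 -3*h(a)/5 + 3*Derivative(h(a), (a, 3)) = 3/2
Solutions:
 h(a) = C3*exp(5^(2/3)*a/5) + (C1*sin(sqrt(3)*5^(2/3)*a/10) + C2*cos(sqrt(3)*5^(2/3)*a/10))*exp(-5^(2/3)*a/10) - 5/2


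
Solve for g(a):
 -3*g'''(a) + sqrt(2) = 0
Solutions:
 g(a) = C1 + C2*a + C3*a^2 + sqrt(2)*a^3/18


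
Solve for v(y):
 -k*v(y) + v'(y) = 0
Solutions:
 v(y) = C1*exp(k*y)


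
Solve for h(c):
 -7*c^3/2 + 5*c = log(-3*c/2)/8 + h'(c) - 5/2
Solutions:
 h(c) = C1 - 7*c^4/8 + 5*c^2/2 - c*log(-c)/8 + c*(-log(3) + log(2) + 21)/8


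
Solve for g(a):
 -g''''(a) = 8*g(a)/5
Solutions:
 g(a) = (C1*sin(2^(1/4)*5^(3/4)*a/5) + C2*cos(2^(1/4)*5^(3/4)*a/5))*exp(-2^(1/4)*5^(3/4)*a/5) + (C3*sin(2^(1/4)*5^(3/4)*a/5) + C4*cos(2^(1/4)*5^(3/4)*a/5))*exp(2^(1/4)*5^(3/4)*a/5)


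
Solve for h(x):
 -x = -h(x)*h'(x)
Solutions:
 h(x) = -sqrt(C1 + x^2)
 h(x) = sqrt(C1 + x^2)


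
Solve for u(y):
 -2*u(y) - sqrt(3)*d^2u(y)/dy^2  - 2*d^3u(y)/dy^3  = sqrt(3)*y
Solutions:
 u(y) = C1*exp(y*(-2*sqrt(3) + 3^(2/3)/(sqrt(3) + 36 + sqrt(-3 + (sqrt(3) + 36)^2))^(1/3) + 3^(1/3)*(sqrt(3) + 36 + sqrt(-3 + (sqrt(3) + 36)^2))^(1/3))/12)*sin(sqrt(3)*y*(-(3*sqrt(3) + 108 + 4*sqrt(-27/16 + (3*sqrt(3)/4 + 27)^2))^(1/3) + 3/(3*sqrt(3) + 108 + 4*sqrt(-27/16 + (3*sqrt(3)/4 + 27)^2))^(1/3))/12) + C2*exp(y*(-2*sqrt(3) + 3^(2/3)/(sqrt(3) + 36 + sqrt(-3 + (sqrt(3) + 36)^2))^(1/3) + 3^(1/3)*(sqrt(3) + 36 + sqrt(-3 + (sqrt(3) + 36)^2))^(1/3))/12)*cos(sqrt(3)*y*(-(3*sqrt(3) + 108 + 4*sqrt(-27/16 + (3*sqrt(3)/4 + 27)^2))^(1/3) + 3/(3*sqrt(3) + 108 + 4*sqrt(-27/16 + (3*sqrt(3)/4 + 27)^2))^(1/3))/12) + C3*exp(-y*(3^(2/3)/(sqrt(3) + 36 + sqrt(-3 + (sqrt(3) + 36)^2))^(1/3) + sqrt(3) + 3^(1/3)*(sqrt(3) + 36 + sqrt(-3 + (sqrt(3) + 36)^2))^(1/3))/6) - sqrt(3)*y/2


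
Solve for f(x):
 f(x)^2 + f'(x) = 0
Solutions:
 f(x) = 1/(C1 + x)


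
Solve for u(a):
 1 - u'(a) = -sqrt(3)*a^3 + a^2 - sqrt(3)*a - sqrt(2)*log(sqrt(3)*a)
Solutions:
 u(a) = C1 + sqrt(3)*a^4/4 - a^3/3 + sqrt(3)*a^2/2 + sqrt(2)*a*log(a) - sqrt(2)*a + sqrt(2)*a*log(3)/2 + a


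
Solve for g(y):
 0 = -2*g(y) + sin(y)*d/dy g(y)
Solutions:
 g(y) = C1*(cos(y) - 1)/(cos(y) + 1)


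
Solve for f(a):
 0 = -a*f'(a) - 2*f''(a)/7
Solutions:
 f(a) = C1 + C2*erf(sqrt(7)*a/2)


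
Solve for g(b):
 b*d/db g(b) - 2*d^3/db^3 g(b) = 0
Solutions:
 g(b) = C1 + Integral(C2*airyai(2^(2/3)*b/2) + C3*airybi(2^(2/3)*b/2), b)


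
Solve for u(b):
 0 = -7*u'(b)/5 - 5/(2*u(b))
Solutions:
 u(b) = -sqrt(C1 - 175*b)/7
 u(b) = sqrt(C1 - 175*b)/7


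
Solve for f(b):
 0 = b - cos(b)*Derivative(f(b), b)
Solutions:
 f(b) = C1 + Integral(b/cos(b), b)


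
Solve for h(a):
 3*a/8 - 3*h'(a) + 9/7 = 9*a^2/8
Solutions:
 h(a) = C1 - a^3/8 + a^2/16 + 3*a/7


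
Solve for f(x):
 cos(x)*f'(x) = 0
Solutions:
 f(x) = C1


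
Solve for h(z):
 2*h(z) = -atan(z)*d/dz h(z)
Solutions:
 h(z) = C1*exp(-2*Integral(1/atan(z), z))


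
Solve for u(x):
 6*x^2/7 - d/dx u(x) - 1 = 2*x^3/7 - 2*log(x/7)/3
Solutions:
 u(x) = C1 - x^4/14 + 2*x^3/7 + 2*x*log(x)/3 - 5*x/3 - 2*x*log(7)/3


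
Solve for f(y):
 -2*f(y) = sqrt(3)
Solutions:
 f(y) = -sqrt(3)/2


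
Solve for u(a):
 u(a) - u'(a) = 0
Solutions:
 u(a) = C1*exp(a)


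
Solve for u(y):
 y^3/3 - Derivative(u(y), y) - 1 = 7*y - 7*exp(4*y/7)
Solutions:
 u(y) = C1 + y^4/12 - 7*y^2/2 - y + 49*exp(4*y/7)/4


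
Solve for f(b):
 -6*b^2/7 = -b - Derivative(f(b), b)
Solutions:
 f(b) = C1 + 2*b^3/7 - b^2/2


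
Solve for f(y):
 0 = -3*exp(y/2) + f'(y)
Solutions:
 f(y) = C1 + 6*exp(y/2)


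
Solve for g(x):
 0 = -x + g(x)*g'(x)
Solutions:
 g(x) = -sqrt(C1 + x^2)
 g(x) = sqrt(C1 + x^2)


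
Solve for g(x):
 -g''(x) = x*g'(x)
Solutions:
 g(x) = C1 + C2*erf(sqrt(2)*x/2)


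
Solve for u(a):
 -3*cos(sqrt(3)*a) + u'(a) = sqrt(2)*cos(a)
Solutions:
 u(a) = C1 + sqrt(2)*sin(a) + sqrt(3)*sin(sqrt(3)*a)


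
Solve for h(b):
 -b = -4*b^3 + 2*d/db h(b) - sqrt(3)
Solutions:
 h(b) = C1 + b^4/2 - b^2/4 + sqrt(3)*b/2


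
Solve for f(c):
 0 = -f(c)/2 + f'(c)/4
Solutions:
 f(c) = C1*exp(2*c)


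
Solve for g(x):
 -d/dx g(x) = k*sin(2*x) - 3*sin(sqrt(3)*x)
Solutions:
 g(x) = C1 + k*cos(2*x)/2 - sqrt(3)*cos(sqrt(3)*x)


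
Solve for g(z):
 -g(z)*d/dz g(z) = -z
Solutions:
 g(z) = -sqrt(C1 + z^2)
 g(z) = sqrt(C1 + z^2)


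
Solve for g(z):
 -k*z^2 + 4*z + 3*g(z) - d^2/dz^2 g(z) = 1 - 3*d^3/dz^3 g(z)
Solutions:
 g(z) = C1*exp(z*(2*2^(1/3)/(135*sqrt(29) + 727)^(1/3) + 4 + 2^(2/3)*(135*sqrt(29) + 727)^(1/3))/36)*sin(2^(1/3)*sqrt(3)*z*(-2^(1/3)*(135*sqrt(29) + 727)^(1/3) + 2/(135*sqrt(29) + 727)^(1/3))/36) + C2*exp(z*(2*2^(1/3)/(135*sqrt(29) + 727)^(1/3) + 4 + 2^(2/3)*(135*sqrt(29) + 727)^(1/3))/36)*cos(2^(1/3)*sqrt(3)*z*(-2^(1/3)*(135*sqrt(29) + 727)^(1/3) + 2/(135*sqrt(29) + 727)^(1/3))/36) + C3*exp(z*(-2^(2/3)*(135*sqrt(29) + 727)^(1/3) - 2*2^(1/3)/(135*sqrt(29) + 727)^(1/3) + 2)/18) + k*z^2/3 + 2*k/9 - 4*z/3 + 1/3


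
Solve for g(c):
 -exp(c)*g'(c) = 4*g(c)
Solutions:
 g(c) = C1*exp(4*exp(-c))


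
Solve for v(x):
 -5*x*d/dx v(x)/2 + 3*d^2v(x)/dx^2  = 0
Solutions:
 v(x) = C1 + C2*erfi(sqrt(15)*x/6)


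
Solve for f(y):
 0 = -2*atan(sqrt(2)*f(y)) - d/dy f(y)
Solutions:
 Integral(1/atan(sqrt(2)*_y), (_y, f(y))) = C1 - 2*y


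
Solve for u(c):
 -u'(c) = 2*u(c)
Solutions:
 u(c) = C1*exp(-2*c)


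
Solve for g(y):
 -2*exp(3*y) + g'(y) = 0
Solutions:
 g(y) = C1 + 2*exp(3*y)/3


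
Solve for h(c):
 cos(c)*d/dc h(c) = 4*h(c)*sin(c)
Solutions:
 h(c) = C1/cos(c)^4


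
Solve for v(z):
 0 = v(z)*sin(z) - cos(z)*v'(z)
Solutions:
 v(z) = C1/cos(z)


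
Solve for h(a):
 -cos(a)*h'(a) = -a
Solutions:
 h(a) = C1 + Integral(a/cos(a), a)


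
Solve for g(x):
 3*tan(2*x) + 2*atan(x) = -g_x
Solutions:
 g(x) = C1 - 2*x*atan(x) + log(x^2 + 1) + 3*log(cos(2*x))/2


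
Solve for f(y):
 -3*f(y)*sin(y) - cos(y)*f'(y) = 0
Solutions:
 f(y) = C1*cos(y)^3


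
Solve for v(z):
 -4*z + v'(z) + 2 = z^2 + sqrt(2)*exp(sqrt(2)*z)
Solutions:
 v(z) = C1 + z^3/3 + 2*z^2 - 2*z + exp(sqrt(2)*z)


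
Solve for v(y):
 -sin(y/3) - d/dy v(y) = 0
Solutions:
 v(y) = C1 + 3*cos(y/3)


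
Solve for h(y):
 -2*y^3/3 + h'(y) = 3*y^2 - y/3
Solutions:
 h(y) = C1 + y^4/6 + y^3 - y^2/6


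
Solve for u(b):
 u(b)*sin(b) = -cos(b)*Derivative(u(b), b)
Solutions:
 u(b) = C1*cos(b)


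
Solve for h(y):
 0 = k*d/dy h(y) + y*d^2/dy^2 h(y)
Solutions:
 h(y) = C1 + y^(1 - re(k))*(C2*sin(log(y)*Abs(im(k))) + C3*cos(log(y)*im(k)))


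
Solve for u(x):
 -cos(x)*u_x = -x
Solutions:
 u(x) = C1 + Integral(x/cos(x), x)


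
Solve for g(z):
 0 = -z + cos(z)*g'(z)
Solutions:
 g(z) = C1 + Integral(z/cos(z), z)


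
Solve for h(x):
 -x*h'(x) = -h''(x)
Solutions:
 h(x) = C1 + C2*erfi(sqrt(2)*x/2)


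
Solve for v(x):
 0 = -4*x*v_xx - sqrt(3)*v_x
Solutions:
 v(x) = C1 + C2*x^(1 - sqrt(3)/4)


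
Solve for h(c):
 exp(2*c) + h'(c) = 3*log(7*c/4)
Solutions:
 h(c) = C1 + 3*c*log(c) + 3*c*(-2*log(2) - 1 + log(7)) - exp(2*c)/2


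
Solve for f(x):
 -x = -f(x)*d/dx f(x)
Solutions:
 f(x) = -sqrt(C1 + x^2)
 f(x) = sqrt(C1 + x^2)


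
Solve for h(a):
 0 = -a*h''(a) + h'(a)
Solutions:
 h(a) = C1 + C2*a^2


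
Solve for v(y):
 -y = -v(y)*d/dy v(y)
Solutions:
 v(y) = -sqrt(C1 + y^2)
 v(y) = sqrt(C1 + y^2)


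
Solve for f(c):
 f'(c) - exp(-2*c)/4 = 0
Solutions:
 f(c) = C1 - exp(-2*c)/8


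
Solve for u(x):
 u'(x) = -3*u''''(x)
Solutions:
 u(x) = C1 + C4*exp(-3^(2/3)*x/3) + (C2*sin(3^(1/6)*x/2) + C3*cos(3^(1/6)*x/2))*exp(3^(2/3)*x/6)


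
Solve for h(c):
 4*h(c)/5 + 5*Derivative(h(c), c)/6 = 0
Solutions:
 h(c) = C1*exp(-24*c/25)


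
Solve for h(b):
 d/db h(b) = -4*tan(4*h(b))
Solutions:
 h(b) = -asin(C1*exp(-16*b))/4 + pi/4
 h(b) = asin(C1*exp(-16*b))/4


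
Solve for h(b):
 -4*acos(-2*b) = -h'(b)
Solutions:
 h(b) = C1 + 4*b*acos(-2*b) + 2*sqrt(1 - 4*b^2)


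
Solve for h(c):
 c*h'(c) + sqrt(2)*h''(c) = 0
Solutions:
 h(c) = C1 + C2*erf(2^(1/4)*c/2)


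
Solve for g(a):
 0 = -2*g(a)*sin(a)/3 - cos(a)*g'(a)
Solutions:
 g(a) = C1*cos(a)^(2/3)


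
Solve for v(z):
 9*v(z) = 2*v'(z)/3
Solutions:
 v(z) = C1*exp(27*z/2)


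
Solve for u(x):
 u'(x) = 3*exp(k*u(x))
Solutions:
 u(x) = Piecewise((log(-1/(C1*k + 3*k*x))/k, Ne(k, 0)), (nan, True))
 u(x) = Piecewise((C1 + 3*x, Eq(k, 0)), (nan, True))


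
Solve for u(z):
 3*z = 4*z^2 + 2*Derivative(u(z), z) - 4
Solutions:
 u(z) = C1 - 2*z^3/3 + 3*z^2/4 + 2*z


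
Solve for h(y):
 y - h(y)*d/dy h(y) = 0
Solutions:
 h(y) = -sqrt(C1 + y^2)
 h(y) = sqrt(C1 + y^2)


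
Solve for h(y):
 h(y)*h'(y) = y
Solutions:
 h(y) = -sqrt(C1 + y^2)
 h(y) = sqrt(C1 + y^2)


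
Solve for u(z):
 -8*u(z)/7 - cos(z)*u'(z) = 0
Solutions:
 u(z) = C1*(sin(z) - 1)^(4/7)/(sin(z) + 1)^(4/7)


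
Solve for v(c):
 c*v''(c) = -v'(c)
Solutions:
 v(c) = C1 + C2*log(c)


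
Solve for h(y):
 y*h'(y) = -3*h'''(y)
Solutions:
 h(y) = C1 + Integral(C2*airyai(-3^(2/3)*y/3) + C3*airybi(-3^(2/3)*y/3), y)


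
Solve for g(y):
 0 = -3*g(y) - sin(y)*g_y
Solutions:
 g(y) = C1*(cos(y) + 1)^(3/2)/(cos(y) - 1)^(3/2)


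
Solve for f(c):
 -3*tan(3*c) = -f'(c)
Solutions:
 f(c) = C1 - log(cos(3*c))


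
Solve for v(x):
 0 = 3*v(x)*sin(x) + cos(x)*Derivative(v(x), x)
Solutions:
 v(x) = C1*cos(x)^3


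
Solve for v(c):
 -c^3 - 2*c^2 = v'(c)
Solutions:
 v(c) = C1 - c^4/4 - 2*c^3/3


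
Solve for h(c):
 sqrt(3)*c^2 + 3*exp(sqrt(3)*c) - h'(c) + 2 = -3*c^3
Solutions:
 h(c) = C1 + 3*c^4/4 + sqrt(3)*c^3/3 + 2*c + sqrt(3)*exp(sqrt(3)*c)


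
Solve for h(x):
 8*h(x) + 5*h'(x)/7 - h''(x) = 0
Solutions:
 h(x) = C1*exp(x*(5 - 3*sqrt(177))/14) + C2*exp(x*(5 + 3*sqrt(177))/14)


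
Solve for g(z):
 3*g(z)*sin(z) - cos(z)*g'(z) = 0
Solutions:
 g(z) = C1/cos(z)^3


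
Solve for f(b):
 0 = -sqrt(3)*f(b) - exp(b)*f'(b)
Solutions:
 f(b) = C1*exp(sqrt(3)*exp(-b))


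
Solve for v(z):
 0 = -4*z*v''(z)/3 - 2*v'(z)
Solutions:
 v(z) = C1 + C2/sqrt(z)


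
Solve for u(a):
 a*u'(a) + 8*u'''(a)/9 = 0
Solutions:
 u(a) = C1 + Integral(C2*airyai(-3^(2/3)*a/2) + C3*airybi(-3^(2/3)*a/2), a)


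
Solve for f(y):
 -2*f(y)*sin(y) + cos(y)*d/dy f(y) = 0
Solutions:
 f(y) = C1/cos(y)^2


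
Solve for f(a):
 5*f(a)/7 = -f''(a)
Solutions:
 f(a) = C1*sin(sqrt(35)*a/7) + C2*cos(sqrt(35)*a/7)


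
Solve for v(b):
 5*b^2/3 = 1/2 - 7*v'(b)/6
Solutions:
 v(b) = C1 - 10*b^3/21 + 3*b/7


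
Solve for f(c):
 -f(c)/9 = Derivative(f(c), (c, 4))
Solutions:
 f(c) = (C1*sin(sqrt(6)*c/6) + C2*cos(sqrt(6)*c/6))*exp(-sqrt(6)*c/6) + (C3*sin(sqrt(6)*c/6) + C4*cos(sqrt(6)*c/6))*exp(sqrt(6)*c/6)


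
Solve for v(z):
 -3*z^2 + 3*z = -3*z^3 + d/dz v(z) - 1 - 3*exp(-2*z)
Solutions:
 v(z) = C1 + 3*z^4/4 - z^3 + 3*z^2/2 + z - 3*exp(-2*z)/2


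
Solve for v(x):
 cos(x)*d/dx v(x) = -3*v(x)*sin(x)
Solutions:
 v(x) = C1*cos(x)^3


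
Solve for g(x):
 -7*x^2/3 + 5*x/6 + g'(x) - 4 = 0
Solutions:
 g(x) = C1 + 7*x^3/9 - 5*x^2/12 + 4*x


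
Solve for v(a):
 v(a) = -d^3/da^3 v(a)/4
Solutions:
 v(a) = C3*exp(-2^(2/3)*a) + (C1*sin(2^(2/3)*sqrt(3)*a/2) + C2*cos(2^(2/3)*sqrt(3)*a/2))*exp(2^(2/3)*a/2)


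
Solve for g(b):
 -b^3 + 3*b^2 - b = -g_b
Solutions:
 g(b) = C1 + b^4/4 - b^3 + b^2/2


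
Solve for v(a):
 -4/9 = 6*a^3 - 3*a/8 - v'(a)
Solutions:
 v(a) = C1 + 3*a^4/2 - 3*a^2/16 + 4*a/9


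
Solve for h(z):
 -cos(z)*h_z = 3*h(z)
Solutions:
 h(z) = C1*(sin(z) - 1)^(3/2)/(sin(z) + 1)^(3/2)


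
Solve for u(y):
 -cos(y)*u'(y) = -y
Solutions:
 u(y) = C1 + Integral(y/cos(y), y)


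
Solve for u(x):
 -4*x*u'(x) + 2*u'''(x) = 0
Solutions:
 u(x) = C1 + Integral(C2*airyai(2^(1/3)*x) + C3*airybi(2^(1/3)*x), x)


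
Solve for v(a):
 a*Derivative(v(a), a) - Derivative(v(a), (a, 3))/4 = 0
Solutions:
 v(a) = C1 + Integral(C2*airyai(2^(2/3)*a) + C3*airybi(2^(2/3)*a), a)


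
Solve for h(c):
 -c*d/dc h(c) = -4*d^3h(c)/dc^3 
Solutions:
 h(c) = C1 + Integral(C2*airyai(2^(1/3)*c/2) + C3*airybi(2^(1/3)*c/2), c)


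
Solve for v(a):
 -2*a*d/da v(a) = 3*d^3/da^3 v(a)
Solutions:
 v(a) = C1 + Integral(C2*airyai(-2^(1/3)*3^(2/3)*a/3) + C3*airybi(-2^(1/3)*3^(2/3)*a/3), a)


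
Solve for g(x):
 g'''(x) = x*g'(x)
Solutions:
 g(x) = C1 + Integral(C2*airyai(x) + C3*airybi(x), x)


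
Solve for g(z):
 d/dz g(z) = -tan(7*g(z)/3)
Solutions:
 g(z) = -3*asin(C1*exp(-7*z/3))/7 + 3*pi/7
 g(z) = 3*asin(C1*exp(-7*z/3))/7


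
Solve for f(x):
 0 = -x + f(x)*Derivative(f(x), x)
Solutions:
 f(x) = -sqrt(C1 + x^2)
 f(x) = sqrt(C1 + x^2)


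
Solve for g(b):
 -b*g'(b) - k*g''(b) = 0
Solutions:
 g(b) = C1 + C2*sqrt(k)*erf(sqrt(2)*b*sqrt(1/k)/2)


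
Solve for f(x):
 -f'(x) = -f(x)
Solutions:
 f(x) = C1*exp(x)


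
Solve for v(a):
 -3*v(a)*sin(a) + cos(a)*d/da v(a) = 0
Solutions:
 v(a) = C1/cos(a)^3


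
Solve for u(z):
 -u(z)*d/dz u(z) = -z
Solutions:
 u(z) = -sqrt(C1 + z^2)
 u(z) = sqrt(C1 + z^2)


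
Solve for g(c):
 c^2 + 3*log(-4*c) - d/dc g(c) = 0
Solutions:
 g(c) = C1 + c^3/3 + 3*c*log(-c) + 3*c*(-1 + 2*log(2))


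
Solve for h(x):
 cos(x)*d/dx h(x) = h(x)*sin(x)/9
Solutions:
 h(x) = C1/cos(x)^(1/9)


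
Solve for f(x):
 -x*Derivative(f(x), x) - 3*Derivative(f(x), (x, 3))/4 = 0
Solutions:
 f(x) = C1 + Integral(C2*airyai(-6^(2/3)*x/3) + C3*airybi(-6^(2/3)*x/3), x)


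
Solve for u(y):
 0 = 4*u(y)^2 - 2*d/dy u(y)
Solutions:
 u(y) = -1/(C1 + 2*y)


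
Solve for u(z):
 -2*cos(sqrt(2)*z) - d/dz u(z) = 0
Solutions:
 u(z) = C1 - sqrt(2)*sin(sqrt(2)*z)


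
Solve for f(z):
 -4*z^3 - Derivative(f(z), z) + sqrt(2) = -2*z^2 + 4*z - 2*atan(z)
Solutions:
 f(z) = C1 - z^4 + 2*z^3/3 - 2*z^2 + 2*z*atan(z) + sqrt(2)*z - log(z^2 + 1)


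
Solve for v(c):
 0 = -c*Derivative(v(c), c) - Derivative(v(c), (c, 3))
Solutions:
 v(c) = C1 + Integral(C2*airyai(-c) + C3*airybi(-c), c)


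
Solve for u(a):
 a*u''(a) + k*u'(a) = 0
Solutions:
 u(a) = C1 + a^(1 - re(k))*(C2*sin(log(a)*Abs(im(k))) + C3*cos(log(a)*im(k)))


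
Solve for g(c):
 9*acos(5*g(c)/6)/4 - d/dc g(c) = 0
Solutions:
 Integral(1/acos(5*_y/6), (_y, g(c))) = C1 + 9*c/4


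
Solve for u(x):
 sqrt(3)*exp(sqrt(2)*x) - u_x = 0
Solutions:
 u(x) = C1 + sqrt(6)*exp(sqrt(2)*x)/2


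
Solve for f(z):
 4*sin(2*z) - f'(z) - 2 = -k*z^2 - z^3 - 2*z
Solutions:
 f(z) = C1 + k*z^3/3 + z^4/4 + z^2 - 2*z - 2*cos(2*z)


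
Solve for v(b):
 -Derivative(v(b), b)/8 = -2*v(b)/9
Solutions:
 v(b) = C1*exp(16*b/9)


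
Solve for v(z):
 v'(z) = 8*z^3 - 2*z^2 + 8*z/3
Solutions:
 v(z) = C1 + 2*z^4 - 2*z^3/3 + 4*z^2/3


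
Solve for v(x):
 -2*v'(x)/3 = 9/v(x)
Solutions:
 v(x) = -sqrt(C1 - 27*x)
 v(x) = sqrt(C1 - 27*x)


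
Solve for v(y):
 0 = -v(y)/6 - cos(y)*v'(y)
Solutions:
 v(y) = C1*(sin(y) - 1)^(1/12)/(sin(y) + 1)^(1/12)


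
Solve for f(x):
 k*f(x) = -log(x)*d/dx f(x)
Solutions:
 f(x) = C1*exp(-k*li(x))


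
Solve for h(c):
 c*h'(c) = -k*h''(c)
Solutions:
 h(c) = C1 + C2*sqrt(k)*erf(sqrt(2)*c*sqrt(1/k)/2)


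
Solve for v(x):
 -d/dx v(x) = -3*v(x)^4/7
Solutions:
 v(x) = 7^(1/3)*(-1/(C1 + 9*x))^(1/3)
 v(x) = 7^(1/3)*(-1/(C1 + 3*x))^(1/3)*(-3^(2/3) - 3*3^(1/6)*I)/6
 v(x) = 7^(1/3)*(-1/(C1 + 3*x))^(1/3)*(-3^(2/3) + 3*3^(1/6)*I)/6


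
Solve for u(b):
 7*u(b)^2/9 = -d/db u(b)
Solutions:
 u(b) = 9/(C1 + 7*b)


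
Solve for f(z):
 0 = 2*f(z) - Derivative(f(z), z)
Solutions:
 f(z) = C1*exp(2*z)


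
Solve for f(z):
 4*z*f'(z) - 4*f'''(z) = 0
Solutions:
 f(z) = C1 + Integral(C2*airyai(z) + C3*airybi(z), z)


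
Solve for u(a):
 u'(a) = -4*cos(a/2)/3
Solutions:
 u(a) = C1 - 8*sin(a/2)/3


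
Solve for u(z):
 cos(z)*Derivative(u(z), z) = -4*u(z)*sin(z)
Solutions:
 u(z) = C1*cos(z)^4


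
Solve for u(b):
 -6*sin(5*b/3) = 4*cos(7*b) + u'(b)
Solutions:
 u(b) = C1 - 4*sin(7*b)/7 + 18*cos(5*b/3)/5


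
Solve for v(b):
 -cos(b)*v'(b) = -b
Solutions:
 v(b) = C1 + Integral(b/cos(b), b)


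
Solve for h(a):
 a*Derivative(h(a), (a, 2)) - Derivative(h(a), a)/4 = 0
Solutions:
 h(a) = C1 + C2*a^(5/4)


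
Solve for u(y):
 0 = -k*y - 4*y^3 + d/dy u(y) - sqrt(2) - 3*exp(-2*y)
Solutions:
 u(y) = C1 + k*y^2/2 + y^4 + sqrt(2)*y - 3*exp(-2*y)/2


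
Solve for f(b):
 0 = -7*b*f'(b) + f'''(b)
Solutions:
 f(b) = C1 + Integral(C2*airyai(7^(1/3)*b) + C3*airybi(7^(1/3)*b), b)


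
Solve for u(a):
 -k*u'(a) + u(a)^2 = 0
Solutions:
 u(a) = -k/(C1*k + a)


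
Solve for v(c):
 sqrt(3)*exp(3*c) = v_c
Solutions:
 v(c) = C1 + sqrt(3)*exp(3*c)/3


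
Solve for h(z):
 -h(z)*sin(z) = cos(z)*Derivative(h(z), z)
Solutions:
 h(z) = C1*cos(z)


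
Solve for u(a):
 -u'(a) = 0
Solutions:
 u(a) = C1


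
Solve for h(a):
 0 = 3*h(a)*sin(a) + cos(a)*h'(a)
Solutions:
 h(a) = C1*cos(a)^3


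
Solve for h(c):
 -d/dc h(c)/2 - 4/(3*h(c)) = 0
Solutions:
 h(c) = -sqrt(C1 - 48*c)/3
 h(c) = sqrt(C1 - 48*c)/3


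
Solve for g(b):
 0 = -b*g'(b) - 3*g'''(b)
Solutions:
 g(b) = C1 + Integral(C2*airyai(-3^(2/3)*b/3) + C3*airybi(-3^(2/3)*b/3), b)


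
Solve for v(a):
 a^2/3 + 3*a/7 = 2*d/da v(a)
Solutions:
 v(a) = C1 + a^3/18 + 3*a^2/28


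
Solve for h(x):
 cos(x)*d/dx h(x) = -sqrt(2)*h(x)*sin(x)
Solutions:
 h(x) = C1*cos(x)^(sqrt(2))


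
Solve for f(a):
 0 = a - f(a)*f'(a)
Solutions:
 f(a) = -sqrt(C1 + a^2)
 f(a) = sqrt(C1 + a^2)


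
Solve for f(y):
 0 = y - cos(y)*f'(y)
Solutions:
 f(y) = C1 + Integral(y/cos(y), y)


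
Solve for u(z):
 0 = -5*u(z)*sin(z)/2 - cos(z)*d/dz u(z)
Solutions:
 u(z) = C1*cos(z)^(5/2)


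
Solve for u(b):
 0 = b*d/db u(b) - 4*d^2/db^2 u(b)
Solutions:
 u(b) = C1 + C2*erfi(sqrt(2)*b/4)


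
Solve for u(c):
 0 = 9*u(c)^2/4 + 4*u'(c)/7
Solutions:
 u(c) = 16/(C1 + 63*c)


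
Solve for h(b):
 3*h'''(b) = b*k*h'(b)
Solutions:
 h(b) = C1 + Integral(C2*airyai(3^(2/3)*b*k^(1/3)/3) + C3*airybi(3^(2/3)*b*k^(1/3)/3), b)


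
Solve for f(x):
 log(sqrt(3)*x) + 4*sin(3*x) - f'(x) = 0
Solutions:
 f(x) = C1 + x*log(x) - x + x*log(3)/2 - 4*cos(3*x)/3


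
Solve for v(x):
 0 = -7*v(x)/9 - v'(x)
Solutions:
 v(x) = C1*exp(-7*x/9)


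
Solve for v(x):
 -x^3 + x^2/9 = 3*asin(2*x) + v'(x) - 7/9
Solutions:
 v(x) = C1 - x^4/4 + x^3/27 - 3*x*asin(2*x) + 7*x/9 - 3*sqrt(1 - 4*x^2)/2


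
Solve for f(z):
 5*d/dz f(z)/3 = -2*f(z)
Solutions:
 f(z) = C1*exp(-6*z/5)


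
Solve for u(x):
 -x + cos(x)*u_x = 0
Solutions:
 u(x) = C1 + Integral(x/cos(x), x)


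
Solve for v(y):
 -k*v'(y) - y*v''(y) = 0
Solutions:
 v(y) = C1 + y^(1 - re(k))*(C2*sin(log(y)*Abs(im(k))) + C3*cos(log(y)*im(k)))


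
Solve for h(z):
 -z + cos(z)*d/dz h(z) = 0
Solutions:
 h(z) = C1 + Integral(z/cos(z), z)


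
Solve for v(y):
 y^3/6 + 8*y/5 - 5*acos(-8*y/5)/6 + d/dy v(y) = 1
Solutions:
 v(y) = C1 - y^4/24 - 4*y^2/5 + 5*y*acos(-8*y/5)/6 + y + 5*sqrt(25 - 64*y^2)/48
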